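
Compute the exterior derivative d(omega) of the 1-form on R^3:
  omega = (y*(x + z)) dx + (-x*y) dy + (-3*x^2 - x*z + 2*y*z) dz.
d(omega) = (-x - y - z) dx ∧ dy + (-6*x - y - z) dx ∧ dz + (2*z) dy ∧ dz

For a 1-form omega = sum_i f_i dx_i, the exterior derivative is
  d(omega) = sum_{i < j} (∂f_j/∂x_i - ∂f_i/∂x_j) dx_i ∧ dx_j.
  coefficient of dx ∧ dy: ∂f_2/∂x - ∂f_1/∂y = ∂(-x*y)/∂x - ∂(y*(x + z))/∂y = -x - y - z
  coefficient of dx ∧ dz: ∂f_3/∂x - ∂f_1/∂z = ∂(-3*x^2 - x*z + 2*y*z)/∂x - ∂(y*(x + z))/∂z = -6*x - y - z
  coefficient of dy ∧ dz: ∂f_3/∂y - ∂f_2/∂z = ∂(-3*x^2 - x*z + 2*y*z)/∂y - ∂(-x*y)/∂z = 2*z
Assembling: d(omega) = (-x - y - z) dx ∧ dy + (-6*x - y - z) dx ∧ dz + (2*z) dy ∧ dz.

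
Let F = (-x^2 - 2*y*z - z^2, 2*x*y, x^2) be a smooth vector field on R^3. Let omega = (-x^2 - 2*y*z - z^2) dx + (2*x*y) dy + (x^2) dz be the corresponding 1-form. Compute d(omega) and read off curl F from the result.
d(omega) = (0) dy ∧ dz + (-2*x - 2*y - 2*z) dz ∧ dx + (2*y + 2*z) dx ∧ dy; curl F = (0, -2*x - 2*y - 2*z, 2*y + 2*z)

d omega = sum_{i<j} (∂f_j/∂x_i - ∂f_i/∂x_j) dx_i ∧ dx_j. Under the identification (dy ∧ dz, dz ∧ dx, dx ∧ dy) ↔ (e_x, e_y, e_z), the coefficients are exactly the components of curl F. Compute:
  ∂R/∂y - ∂Q/∂z = (0) - (0) = 0
  ∂P/∂z - ∂R/∂x = (-2*y - 2*z) - (2*x) = -2*x - 2*y - 2*z
  ∂Q/∂x - ∂P/∂y = (2*y) - (-2*z) = 2*y + 2*z.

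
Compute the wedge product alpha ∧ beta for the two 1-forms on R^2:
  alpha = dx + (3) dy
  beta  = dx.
alpha ∧ beta = (-3) dx ∧ dy

Distribute the wedge, using dx_i ∧ dx_j = -dx_j ∧ dx_i and dx_i ∧ dx_i = 0. For each pair (i, j) with i < j, the coefficient of dx_i ∧ dx_j in alpha ∧ beta is (alpha_i * beta_j - alpha_j * beta_i). Collecting: alpha ∧ beta = (-3) dx ∧ dy.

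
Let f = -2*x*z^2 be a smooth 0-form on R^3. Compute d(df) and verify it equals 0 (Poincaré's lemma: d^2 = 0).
d(df) = 0

Step 1: df = sum_i (∂f/∂x_i) dx_i = (-2*z^2) dx + (0) dy + (-4*x*z) dz.
Step 2: Apply d again. Using the 1-form formula, the coefficient of dx ∧ dy in d(df) is ∂^2 f/∂x ∂y - ∂^2 f/∂y ∂x = (0) - (0) = 0 (equality of mixed partials for smooth f).
Similarly for dx ∧ dz and dy ∧ dz — all coefficients vanish. So d(df) = 0.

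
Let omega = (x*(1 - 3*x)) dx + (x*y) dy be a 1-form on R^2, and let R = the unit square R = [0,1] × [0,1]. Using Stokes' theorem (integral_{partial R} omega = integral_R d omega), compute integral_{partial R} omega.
integral_(partial R) omega = 1/2

Stokes: integral_partial_R omega = integral_R d omega with d omega = (∂Q/∂x - ∂P/∂y) dx ∧ dy.
  ∂Q/∂x = y
  ∂P/∂y = 0
  integrand = ∂Q/∂x - ∂P/∂y = y.
Integrating over R: integral_0^1 integral_0^1 (y) dx dy = 1/2.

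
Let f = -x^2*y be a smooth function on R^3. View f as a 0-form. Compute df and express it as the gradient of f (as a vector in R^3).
df = (-2*x*y) dx + (-x^2) dy + (0) dz; grad f = (-2*x*y, -x^2, 0)

For a 0-form f, d f = (∂f/∂x) dx + (∂f/∂y) dy + (∂f/∂z) dz. The components of the vector representation are exactly the entries of grad f in Cartesian coordinates:
  ∂f/∂x = -2*x*y
  ∂f/∂y = -x^2
  ∂f/∂z = 0.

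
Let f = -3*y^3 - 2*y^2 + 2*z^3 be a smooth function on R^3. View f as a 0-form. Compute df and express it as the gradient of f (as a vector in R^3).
df = (0) dx + (y*(-9*y - 4)) dy + (6*z^2) dz; grad f = (0, y*(-9*y - 4), 6*z^2)

For a 0-form f, d f = (∂f/∂x) dx + (∂f/∂y) dy + (∂f/∂z) dz. The components of the vector representation are exactly the entries of grad f in Cartesian coordinates:
  ∂f/∂x = 0
  ∂f/∂y = y*(-9*y - 4)
  ∂f/∂z = 6*z^2.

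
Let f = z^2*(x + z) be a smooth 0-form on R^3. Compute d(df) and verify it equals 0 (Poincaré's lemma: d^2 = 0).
d(df) = 0

Step 1: df = sum_i (∂f/∂x_i) dx_i = (z^2) dx + (0) dy + (z*(2*x + 3*z)) dz.
Step 2: Apply d again. Using the 1-form formula, the coefficient of dx ∧ dy in d(df) is ∂^2 f/∂x ∂y - ∂^2 f/∂y ∂x = (0) - (0) = 0 (equality of mixed partials for smooth f).
Similarly for dx ∧ dz and dy ∧ dz — all coefficients vanish. So d(df) = 0.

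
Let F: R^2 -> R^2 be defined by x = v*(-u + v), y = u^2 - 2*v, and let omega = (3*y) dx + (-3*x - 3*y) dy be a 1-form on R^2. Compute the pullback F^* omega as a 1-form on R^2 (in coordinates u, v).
F^* omega = (-6*u^3 + 3*u^2*v - 6*u*v^2 + 12*u*v + 6*v^2) du + (-3*u^3 + 6*u^2*v + 6*u^2 - 6*v^2 - 12*v) dv

Using F^*(f dg) = (f ∘ F) d(g ∘ F), substitute each coordinate x_i by F_i(u, v) in f_i, and replace dx_i by d F_i = (∂F_i/∂u) du + (∂F_i/∂v) dv.
  For the x component: f_1(F) = 3*u^2 - 6*v; d F_1 = (-v) du + (-u + 2*v) dv
  For the y component: f_2(F) = -3*u^2 + 3*u*v - 3*v^2 + 6*v; d F_2 = (2*u) du + (-2) dv
Combining and collecting du, dv coefficients:
  coeff of du: -6*u^3 + 3*u^2*v - 6*u*v^2 + 12*u*v + 6*v^2
  coeff of dv: -3*u^3 + 6*u^2*v + 6*u^2 - 6*v^2 - 12*v
F^* omega = (-6*u^3 + 3*u^2*v - 6*u*v^2 + 12*u*v + 6*v^2) du + (-3*u^3 + 6*u^2*v + 6*u^2 - 6*v^2 - 12*v) dv.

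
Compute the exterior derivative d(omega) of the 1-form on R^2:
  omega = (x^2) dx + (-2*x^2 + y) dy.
d(omega) = (-4*x) dx ∧ dy

For a 1-form omega = sum_i f_i dx_i, the exterior derivative is
  d(omega) = sum_{i < j} (∂f_j/∂x_i - ∂f_i/∂x_j) dx_i ∧ dx_j.
  coefficient of dx ∧ dy: ∂f_2/∂x - ∂f_1/∂y = ∂(-2*x^2 + y)/∂x - ∂(x^2)/∂y = -4*x
Assembling: d(omega) = (-4*x) dx ∧ dy.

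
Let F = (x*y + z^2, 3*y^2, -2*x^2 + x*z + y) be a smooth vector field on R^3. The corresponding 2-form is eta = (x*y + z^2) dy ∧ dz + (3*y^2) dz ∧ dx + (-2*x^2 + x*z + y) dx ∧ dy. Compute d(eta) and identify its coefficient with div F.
d(eta) = (x + 7*y) dx ∧ dy ∧ dz; div F = x + 7*y

For a 2-form in R^3 of the form above, applying d gives a 3-form with coefficient ∂P/∂x + ∂Q/∂y + ∂R/∂z:
  ∂P/∂x = y
  ∂Q/∂y = 6*y
  ∂R/∂z = x
Sum = x + 7*y, which is exactly div F.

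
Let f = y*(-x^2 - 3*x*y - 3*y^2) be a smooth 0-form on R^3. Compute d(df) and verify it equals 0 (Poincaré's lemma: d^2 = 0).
d(df) = 0

Step 1: df = sum_i (∂f/∂x_i) dx_i = (y*(-2*x - 3*y)) dx + (-x^2 - 6*x*y - 9*y^2) dy + (0) dz.
Step 2: Apply d again. Using the 1-form formula, the coefficient of dx ∧ dy in d(df) is ∂^2 f/∂x ∂y - ∂^2 f/∂y ∂x = (-2*x - 6*y) - (-2*x - 6*y) = 0 (equality of mixed partials for smooth f).
Similarly for dx ∧ dz and dy ∧ dz — all coefficients vanish. So d(df) = 0.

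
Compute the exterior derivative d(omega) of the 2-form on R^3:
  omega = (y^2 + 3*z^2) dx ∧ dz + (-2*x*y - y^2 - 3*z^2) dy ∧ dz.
d(omega) = (-4*y) dx ∧ dy ∧ dz

For a 2-form omega = sum_{i<j} g_{ij} dx_i ∧ dx_j, the exterior derivative is
  d(omega) = sum_{i<j} d(g_{ij}) ∧ dx_i ∧ dx_j = sum_{i<j, k} (∂g_{ij}/∂x_k) dx_k ∧ dx_i ∧ dx_j.
Expand each term, using dx_k ∧ dx_i ∧ dx_j = sgn(permutation) dx_{(a)} ∧ dx_{(b)} ∧ dx_{(c)} with (a < b < c) sorted:
  d(y^2 + 3*z^2) includes (∂/∂y)(y^2 + 3*z^2) dy = (2*y) dy, which multiplied by dx ∧ dz gives (-2*y) dx ∧ dy ∧ dz
  d(-2*x*y - y^2 - 3*z^2) includes (∂/∂x)(-2*x*y - y^2 - 3*z^2) dx = (-2*y) dx, which multiplied by dy ∧ dz gives (-2*y) dx ∧ dy ∧ dz
Collecting like 3-forms: d(omega) = (-4*y) dx ∧ dy ∧ dz.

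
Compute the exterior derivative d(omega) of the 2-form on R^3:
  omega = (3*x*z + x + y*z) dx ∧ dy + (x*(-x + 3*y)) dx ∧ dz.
d(omega) = (y) dx ∧ dy ∧ dz

For a 2-form omega = sum_{i<j} g_{ij} dx_i ∧ dx_j, the exterior derivative is
  d(omega) = sum_{i<j} d(g_{ij}) ∧ dx_i ∧ dx_j = sum_{i<j, k} (∂g_{ij}/∂x_k) dx_k ∧ dx_i ∧ dx_j.
Expand each term, using dx_k ∧ dx_i ∧ dx_j = sgn(permutation) dx_{(a)} ∧ dx_{(b)} ∧ dx_{(c)} with (a < b < c) sorted:
  d(3*x*z + x + y*z) includes (∂/∂z)(3*x*z + x + y*z) dz = (3*x + y) dz, which multiplied by dx ∧ dy gives (3*x + y) dx ∧ dy ∧ dz
  d(x*(-x + 3*y)) includes (∂/∂y)(x*(-x + 3*y)) dy = (3*x) dy, which multiplied by dx ∧ dz gives (-3*x) dx ∧ dy ∧ dz
Collecting like 3-forms: d(omega) = (y) dx ∧ dy ∧ dz.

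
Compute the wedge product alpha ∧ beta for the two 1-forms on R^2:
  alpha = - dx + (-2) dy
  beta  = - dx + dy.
alpha ∧ beta = (-3) dx ∧ dy

Distribute the wedge, using dx_i ∧ dx_j = -dx_j ∧ dx_i and dx_i ∧ dx_i = 0. For each pair (i, j) with i < j, the coefficient of dx_i ∧ dx_j in alpha ∧ beta is (alpha_i * beta_j - alpha_j * beta_i). Collecting: alpha ∧ beta = (-3) dx ∧ dy.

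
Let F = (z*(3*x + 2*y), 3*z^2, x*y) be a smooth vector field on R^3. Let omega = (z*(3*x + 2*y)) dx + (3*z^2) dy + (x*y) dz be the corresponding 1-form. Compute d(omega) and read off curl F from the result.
d(omega) = (x - 6*z) dy ∧ dz + (3*x + y) dz ∧ dx + (-2*z) dx ∧ dy; curl F = (x - 6*z, 3*x + y, -2*z)

d omega = sum_{i<j} (∂f_j/∂x_i - ∂f_i/∂x_j) dx_i ∧ dx_j. Under the identification (dy ∧ dz, dz ∧ dx, dx ∧ dy) ↔ (e_x, e_y, e_z), the coefficients are exactly the components of curl F. Compute:
  ∂R/∂y - ∂Q/∂z = (x) - (6*z) = x - 6*z
  ∂P/∂z - ∂R/∂x = (3*x + 2*y) - (y) = 3*x + y
  ∂Q/∂x - ∂P/∂y = (0) - (2*z) = -2*z.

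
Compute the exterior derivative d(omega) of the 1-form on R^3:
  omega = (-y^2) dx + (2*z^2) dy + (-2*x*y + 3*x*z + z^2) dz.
d(omega) = (2*y) dx ∧ dy + (-2*y + 3*z) dx ∧ dz + (-2*x - 4*z) dy ∧ dz

For a 1-form omega = sum_i f_i dx_i, the exterior derivative is
  d(omega) = sum_{i < j} (∂f_j/∂x_i - ∂f_i/∂x_j) dx_i ∧ dx_j.
  coefficient of dx ∧ dy: ∂f_2/∂x - ∂f_1/∂y = ∂(2*z^2)/∂x - ∂(-y^2)/∂y = 2*y
  coefficient of dx ∧ dz: ∂f_3/∂x - ∂f_1/∂z = ∂(-2*x*y + 3*x*z + z^2)/∂x - ∂(-y^2)/∂z = -2*y + 3*z
  coefficient of dy ∧ dz: ∂f_3/∂y - ∂f_2/∂z = ∂(-2*x*y + 3*x*z + z^2)/∂y - ∂(2*z^2)/∂z = -2*x - 4*z
Assembling: d(omega) = (2*y) dx ∧ dy + (-2*y + 3*z) dx ∧ dz + (-2*x - 4*z) dy ∧ dz.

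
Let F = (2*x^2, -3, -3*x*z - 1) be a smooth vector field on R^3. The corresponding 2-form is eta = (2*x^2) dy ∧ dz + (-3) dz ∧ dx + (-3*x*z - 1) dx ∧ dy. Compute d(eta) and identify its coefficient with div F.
d(eta) = (x) dx ∧ dy ∧ dz; div F = x

For a 2-form in R^3 of the form above, applying d gives a 3-form with coefficient ∂P/∂x + ∂Q/∂y + ∂R/∂z:
  ∂P/∂x = 4*x
  ∂Q/∂y = 0
  ∂R/∂z = -3*x
Sum = x, which is exactly div F.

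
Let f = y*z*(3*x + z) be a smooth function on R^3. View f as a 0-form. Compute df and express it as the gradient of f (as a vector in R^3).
df = (3*y*z) dx + (z*(3*x + z)) dy + (y*(3*x + 2*z)) dz; grad f = (3*y*z, z*(3*x + z), y*(3*x + 2*z))

For a 0-form f, d f = (∂f/∂x) dx + (∂f/∂y) dy + (∂f/∂z) dz. The components of the vector representation are exactly the entries of grad f in Cartesian coordinates:
  ∂f/∂x = 3*y*z
  ∂f/∂y = z*(3*x + z)
  ∂f/∂z = y*(3*x + 2*z).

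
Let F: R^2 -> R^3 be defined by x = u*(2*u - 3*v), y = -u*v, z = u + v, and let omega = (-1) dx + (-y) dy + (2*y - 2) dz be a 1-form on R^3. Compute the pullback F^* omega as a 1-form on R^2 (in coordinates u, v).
F^* omega = (-u*v^2 - 2*u*v - 4*u + 3*v - 2) du + (-u^2*v - 2*u*v + 3*u - 2) dv

Using F^*(f dg) = (f ∘ F) d(g ∘ F), substitute each coordinate x_i by F_i(u, v) in f_i, and replace dx_i by d F_i = (∂F_i/∂u) du + (∂F_i/∂v) dv.
  For the x component: f_1(F) = -1; d F_1 = (4*u - 3*v) du + (-3*u) dv
  For the y component: f_2(F) = u*v; d F_2 = (-v) du + (-u) dv
  For the z component: f_3(F) = -2*u*v - 2; d F_3 = (1) du + (1) dv
Combining and collecting du, dv coefficients:
  coeff of du: -u*v^2 - 2*u*v - 4*u + 3*v - 2
  coeff of dv: -u^2*v - 2*u*v + 3*u - 2
F^* omega = (-u*v^2 - 2*u*v - 4*u + 3*v - 2) du + (-u^2*v - 2*u*v + 3*u - 2) dv.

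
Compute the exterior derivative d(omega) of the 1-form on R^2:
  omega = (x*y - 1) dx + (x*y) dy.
d(omega) = (-x + y) dx ∧ dy

For a 1-form omega = sum_i f_i dx_i, the exterior derivative is
  d(omega) = sum_{i < j} (∂f_j/∂x_i - ∂f_i/∂x_j) dx_i ∧ dx_j.
  coefficient of dx ∧ dy: ∂f_2/∂x - ∂f_1/∂y = ∂(x*y)/∂x - ∂(x*y - 1)/∂y = -x + y
Assembling: d(omega) = (-x + y) dx ∧ dy.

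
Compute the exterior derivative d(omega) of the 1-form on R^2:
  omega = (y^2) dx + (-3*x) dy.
d(omega) = (-2*y - 3) dx ∧ dy

For a 1-form omega = sum_i f_i dx_i, the exterior derivative is
  d(omega) = sum_{i < j} (∂f_j/∂x_i - ∂f_i/∂x_j) dx_i ∧ dx_j.
  coefficient of dx ∧ dy: ∂f_2/∂x - ∂f_1/∂y = ∂(-3*x)/∂x - ∂(y^2)/∂y = -2*y - 3
Assembling: d(omega) = (-2*y - 3) dx ∧ dy.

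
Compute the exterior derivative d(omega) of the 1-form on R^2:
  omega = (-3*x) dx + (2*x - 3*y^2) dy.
d(omega) = (2) dx ∧ dy

For a 1-form omega = sum_i f_i dx_i, the exterior derivative is
  d(omega) = sum_{i < j} (∂f_j/∂x_i - ∂f_i/∂x_j) dx_i ∧ dx_j.
  coefficient of dx ∧ dy: ∂f_2/∂x - ∂f_1/∂y = ∂(2*x - 3*y^2)/∂x - ∂(-3*x)/∂y = 2
Assembling: d(omega) = (2) dx ∧ dy.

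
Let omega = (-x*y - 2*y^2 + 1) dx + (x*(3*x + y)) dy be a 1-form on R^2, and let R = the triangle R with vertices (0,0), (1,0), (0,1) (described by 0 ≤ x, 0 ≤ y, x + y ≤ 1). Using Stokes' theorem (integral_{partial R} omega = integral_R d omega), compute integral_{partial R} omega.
integral_(partial R) omega = 2

Stokes: integral_partial_R omega = integral_R d omega with d omega = (∂Q/∂x - ∂P/∂y) dx ∧ dy.
  ∂Q/∂x = 6*x + y
  ∂P/∂y = -x - 4*y
  integrand = ∂Q/∂x - ∂P/∂y = 7*x + 5*y.
Integrating over R: integral_0^1 integral_0^{1-x} (7*x + 5*y) dy dx = 2.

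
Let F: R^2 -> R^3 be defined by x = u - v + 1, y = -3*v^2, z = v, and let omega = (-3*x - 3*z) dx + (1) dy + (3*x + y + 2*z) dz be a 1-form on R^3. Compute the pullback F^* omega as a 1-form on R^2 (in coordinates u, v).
F^* omega = (-3*u - 3) du + (6*u - 3*v^2 - 7*v + 6) dv

Using F^*(f dg) = (f ∘ F) d(g ∘ F), substitute each coordinate x_i by F_i(u, v) in f_i, and replace dx_i by d F_i = (∂F_i/∂u) du + (∂F_i/∂v) dv.
  For the x component: f_1(F) = -3*u - 3; d F_1 = (1) du + (-1) dv
  For the y component: f_2(F) = 1; d F_2 = (0) du + (-6*v) dv
  For the z component: f_3(F) = 3*u - 3*v^2 - v + 3; d F_3 = (0) du + (1) dv
Combining and collecting du, dv coefficients:
  coeff of du: -3*u - 3
  coeff of dv: 6*u - 3*v^2 - 7*v + 6
F^* omega = (-3*u - 3) du + (6*u - 3*v^2 - 7*v + 6) dv.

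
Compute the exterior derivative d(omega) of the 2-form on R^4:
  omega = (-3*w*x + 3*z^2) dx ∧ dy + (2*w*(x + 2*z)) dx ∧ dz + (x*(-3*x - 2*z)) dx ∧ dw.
d(omega) = (6*z) dx ∧ dy ∧ dz + (-3*x) dx ∧ dy ∧ dw + (4*x + 4*z) dx ∧ dz ∧ dw

For a 2-form omega = sum_{i<j} g_{ij} dx_i ∧ dx_j, the exterior derivative is
  d(omega) = sum_{i<j} d(g_{ij}) ∧ dx_i ∧ dx_j = sum_{i<j, k} (∂g_{ij}/∂x_k) dx_k ∧ dx_i ∧ dx_j.
Expand each term, using dx_k ∧ dx_i ∧ dx_j = sgn(permutation) dx_{(a)} ∧ dx_{(b)} ∧ dx_{(c)} with (a < b < c) sorted:
  d(-3*w*x + 3*z^2) includes (∂/∂z)(-3*w*x + 3*z^2) dz = (6*z) dz, which multiplied by dx ∧ dy gives (6*z) dx ∧ dy ∧ dz
  d(-3*w*x + 3*z^2) includes (∂/∂w)(-3*w*x + 3*z^2) dw = (-3*x) dw, which multiplied by dx ∧ dy gives (-3*x) dx ∧ dy ∧ dw
  d(2*w*(x + 2*z)) includes (∂/∂w)(2*w*(x + 2*z)) dw = (2*x + 4*z) dw, which multiplied by dx ∧ dz gives (2*x + 4*z) dx ∧ dz ∧ dw
  d(x*(-3*x - 2*z)) includes (∂/∂z)(x*(-3*x - 2*z)) dz = (-2*x) dz, which multiplied by dx ∧ dw gives (2*x) dx ∧ dz ∧ dw
Collecting like 3-forms: d(omega) = (6*z) dx ∧ dy ∧ dz + (-3*x) dx ∧ dy ∧ dw + (4*x + 4*z) dx ∧ dz ∧ dw.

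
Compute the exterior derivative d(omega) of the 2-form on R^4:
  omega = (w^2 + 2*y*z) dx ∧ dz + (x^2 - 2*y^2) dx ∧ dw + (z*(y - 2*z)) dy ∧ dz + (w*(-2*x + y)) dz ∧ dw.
d(omega) = (-2*z) dx ∧ dy ∧ dz + (4*y) dx ∧ dy ∧ dw + (w) dy ∧ dz ∧ dw

For a 2-form omega = sum_{i<j} g_{ij} dx_i ∧ dx_j, the exterior derivative is
  d(omega) = sum_{i<j} d(g_{ij}) ∧ dx_i ∧ dx_j = sum_{i<j, k} (∂g_{ij}/∂x_k) dx_k ∧ dx_i ∧ dx_j.
Expand each term, using dx_k ∧ dx_i ∧ dx_j = sgn(permutation) dx_{(a)} ∧ dx_{(b)} ∧ dx_{(c)} with (a < b < c) sorted:
  d(w^2 + 2*y*z) includes (∂/∂y)(w^2 + 2*y*z) dy = (2*z) dy, which multiplied by dx ∧ dz gives (-2*z) dx ∧ dy ∧ dz
  d(w^2 + 2*y*z) includes (∂/∂w)(w^2 + 2*y*z) dw = (2*w) dw, which multiplied by dx ∧ dz gives (2*w) dx ∧ dz ∧ dw
  d(x^2 - 2*y^2) includes (∂/∂y)(x^2 - 2*y^2) dy = (-4*y) dy, which multiplied by dx ∧ dw gives (4*y) dx ∧ dy ∧ dw
  d(w*(-2*x + y)) includes (∂/∂x)(w*(-2*x + y)) dx = (-2*w) dx, which multiplied by dz ∧ dw gives (-2*w) dx ∧ dz ∧ dw
  d(w*(-2*x + y)) includes (∂/∂y)(w*(-2*x + y)) dy = (w) dy, which multiplied by dz ∧ dw gives (w) dy ∧ dz ∧ dw
Collecting like 3-forms: d(omega) = (-2*z) dx ∧ dy ∧ dz + (4*y) dx ∧ dy ∧ dw + (w) dy ∧ dz ∧ dw.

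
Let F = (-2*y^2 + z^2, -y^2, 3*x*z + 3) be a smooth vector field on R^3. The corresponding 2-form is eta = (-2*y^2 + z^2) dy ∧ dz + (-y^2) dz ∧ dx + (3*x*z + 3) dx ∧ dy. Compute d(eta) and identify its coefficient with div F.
d(eta) = (3*x - 2*y) dx ∧ dy ∧ dz; div F = 3*x - 2*y

For a 2-form in R^3 of the form above, applying d gives a 3-form with coefficient ∂P/∂x + ∂Q/∂y + ∂R/∂z:
  ∂P/∂x = 0
  ∂Q/∂y = -2*y
  ∂R/∂z = 3*x
Sum = 3*x - 2*y, which is exactly div F.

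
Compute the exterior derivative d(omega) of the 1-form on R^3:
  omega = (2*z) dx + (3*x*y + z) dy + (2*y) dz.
d(omega) = (3*y) dx ∧ dy + (-2) dx ∧ dz + (1) dy ∧ dz

For a 1-form omega = sum_i f_i dx_i, the exterior derivative is
  d(omega) = sum_{i < j} (∂f_j/∂x_i - ∂f_i/∂x_j) dx_i ∧ dx_j.
  coefficient of dx ∧ dy: ∂f_2/∂x - ∂f_1/∂y = ∂(3*x*y + z)/∂x - ∂(2*z)/∂y = 3*y
  coefficient of dx ∧ dz: ∂f_3/∂x - ∂f_1/∂z = ∂(2*y)/∂x - ∂(2*z)/∂z = -2
  coefficient of dy ∧ dz: ∂f_3/∂y - ∂f_2/∂z = ∂(2*y)/∂y - ∂(3*x*y + z)/∂z = 1
Assembling: d(omega) = (3*y) dx ∧ dy + (-2) dx ∧ dz + (1) dy ∧ dz.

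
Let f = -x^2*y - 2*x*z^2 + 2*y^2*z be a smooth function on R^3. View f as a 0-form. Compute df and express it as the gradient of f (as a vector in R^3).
df = (-2*x*y - 2*z^2) dx + (-x^2 + 4*y*z) dy + (-4*x*z + 2*y^2) dz; grad f = (-2*x*y - 2*z^2, -x^2 + 4*y*z, -4*x*z + 2*y^2)

For a 0-form f, d f = (∂f/∂x) dx + (∂f/∂y) dy + (∂f/∂z) dz. The components of the vector representation are exactly the entries of grad f in Cartesian coordinates:
  ∂f/∂x = -2*x*y - 2*z^2
  ∂f/∂y = -x^2 + 4*y*z
  ∂f/∂z = -4*x*z + 2*y^2.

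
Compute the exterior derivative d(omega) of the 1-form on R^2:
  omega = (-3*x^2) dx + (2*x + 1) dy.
d(omega) = (2) dx ∧ dy

For a 1-form omega = sum_i f_i dx_i, the exterior derivative is
  d(omega) = sum_{i < j} (∂f_j/∂x_i - ∂f_i/∂x_j) dx_i ∧ dx_j.
  coefficient of dx ∧ dy: ∂f_2/∂x - ∂f_1/∂y = ∂(2*x + 1)/∂x - ∂(-3*x^2)/∂y = 2
Assembling: d(omega) = (2) dx ∧ dy.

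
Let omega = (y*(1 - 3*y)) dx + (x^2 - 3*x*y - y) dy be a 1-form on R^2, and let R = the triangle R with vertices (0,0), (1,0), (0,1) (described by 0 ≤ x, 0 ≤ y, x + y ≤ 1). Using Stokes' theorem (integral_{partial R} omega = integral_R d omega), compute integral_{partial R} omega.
integral_(partial R) omega = 1/3

Stokes: integral_partial_R omega = integral_R d omega with d omega = (∂Q/∂x - ∂P/∂y) dx ∧ dy.
  ∂Q/∂x = 2*x - 3*y
  ∂P/∂y = 1 - 6*y
  integrand = ∂Q/∂x - ∂P/∂y = 2*x + 3*y - 1.
Integrating over R: integral_0^1 integral_0^{1-x} (2*x + 3*y - 1) dy dx = 1/3.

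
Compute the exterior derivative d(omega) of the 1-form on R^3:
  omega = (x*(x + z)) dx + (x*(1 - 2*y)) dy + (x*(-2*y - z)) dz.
d(omega) = (1 - 2*y) dx ∧ dy + (-x - 2*y - z) dx ∧ dz + (-2*x) dy ∧ dz

For a 1-form omega = sum_i f_i dx_i, the exterior derivative is
  d(omega) = sum_{i < j} (∂f_j/∂x_i - ∂f_i/∂x_j) dx_i ∧ dx_j.
  coefficient of dx ∧ dy: ∂f_2/∂x - ∂f_1/∂y = ∂(x*(1 - 2*y))/∂x - ∂(x*(x + z))/∂y = 1 - 2*y
  coefficient of dx ∧ dz: ∂f_3/∂x - ∂f_1/∂z = ∂(x*(-2*y - z))/∂x - ∂(x*(x + z))/∂z = -x - 2*y - z
  coefficient of dy ∧ dz: ∂f_3/∂y - ∂f_2/∂z = ∂(x*(-2*y - z))/∂y - ∂(x*(1 - 2*y))/∂z = -2*x
Assembling: d(omega) = (1 - 2*y) dx ∧ dy + (-x - 2*y - z) dx ∧ dz + (-2*x) dy ∧ dz.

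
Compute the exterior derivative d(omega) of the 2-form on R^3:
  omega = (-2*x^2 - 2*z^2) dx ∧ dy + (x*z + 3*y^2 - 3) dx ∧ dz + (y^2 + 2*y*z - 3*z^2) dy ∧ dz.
d(omega) = (-6*y - 4*z) dx ∧ dy ∧ dz

For a 2-form omega = sum_{i<j} g_{ij} dx_i ∧ dx_j, the exterior derivative is
  d(omega) = sum_{i<j} d(g_{ij}) ∧ dx_i ∧ dx_j = sum_{i<j, k} (∂g_{ij}/∂x_k) dx_k ∧ dx_i ∧ dx_j.
Expand each term, using dx_k ∧ dx_i ∧ dx_j = sgn(permutation) dx_{(a)} ∧ dx_{(b)} ∧ dx_{(c)} with (a < b < c) sorted:
  d(-2*x^2 - 2*z^2) includes (∂/∂z)(-2*x^2 - 2*z^2) dz = (-4*z) dz, which multiplied by dx ∧ dy gives (-4*z) dx ∧ dy ∧ dz
  d(x*z + 3*y^2 - 3) includes (∂/∂y)(x*z + 3*y^2 - 3) dy = (6*y) dy, which multiplied by dx ∧ dz gives (-6*y) dx ∧ dy ∧ dz
Collecting like 3-forms: d(omega) = (-6*y - 4*z) dx ∧ dy ∧ dz.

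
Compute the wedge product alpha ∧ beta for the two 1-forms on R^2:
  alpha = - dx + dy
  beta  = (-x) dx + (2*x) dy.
alpha ∧ beta = (-x) dx ∧ dy

Distribute the wedge, using dx_i ∧ dx_j = -dx_j ∧ dx_i and dx_i ∧ dx_i = 0. For each pair (i, j) with i < j, the coefficient of dx_i ∧ dx_j in alpha ∧ beta is (alpha_i * beta_j - alpha_j * beta_i). Collecting: alpha ∧ beta = (-x) dx ∧ dy.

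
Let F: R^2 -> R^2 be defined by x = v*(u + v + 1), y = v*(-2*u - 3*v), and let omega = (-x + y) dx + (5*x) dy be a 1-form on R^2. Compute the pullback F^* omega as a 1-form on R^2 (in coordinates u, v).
F^* omega = (v^2*(-13*u - 14*v - 11)) du + (v*(-13*u^2 - 50*u*v - 14*u - 38*v^2 - 36*v - 1)) dv

Using F^*(f dg) = (f ∘ F) d(g ∘ F), substitute each coordinate x_i by F_i(u, v) in f_i, and replace dx_i by d F_i = (∂F_i/∂u) du + (∂F_i/∂v) dv.
  For the x component: f_1(F) = v*(-3*u - 4*v - 1); d F_1 = (v) du + (u + 2*v + 1) dv
  For the y component: f_2(F) = 5*v*(u + v + 1); d F_2 = (-2*v) du + (-2*u - 6*v) dv
Combining and collecting du, dv coefficients:
  coeff of du: v^2*(-13*u - 14*v - 11)
  coeff of dv: v*(-13*u^2 - 50*u*v - 14*u - 38*v^2 - 36*v - 1)
F^* omega = (v^2*(-13*u - 14*v - 11)) du + (v*(-13*u^2 - 50*u*v - 14*u - 38*v^2 - 36*v - 1)) dv.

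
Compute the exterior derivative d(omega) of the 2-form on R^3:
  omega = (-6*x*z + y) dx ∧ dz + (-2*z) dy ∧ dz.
d(omega) = (-1) dx ∧ dy ∧ dz

For a 2-form omega = sum_{i<j} g_{ij} dx_i ∧ dx_j, the exterior derivative is
  d(omega) = sum_{i<j} d(g_{ij}) ∧ dx_i ∧ dx_j = sum_{i<j, k} (∂g_{ij}/∂x_k) dx_k ∧ dx_i ∧ dx_j.
Expand each term, using dx_k ∧ dx_i ∧ dx_j = sgn(permutation) dx_{(a)} ∧ dx_{(b)} ∧ dx_{(c)} with (a < b < c) sorted:
  d(-6*x*z + y) includes (∂/∂y)(-6*x*z + y) dy = (1) dy, which multiplied by dx ∧ dz gives (-1) dx ∧ dy ∧ dz
Collecting like 3-forms: d(omega) = (-1) dx ∧ dy ∧ dz.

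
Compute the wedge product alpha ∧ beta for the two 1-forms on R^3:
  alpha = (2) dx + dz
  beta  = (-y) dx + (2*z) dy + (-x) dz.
alpha ∧ beta = (4*z) dx ∧ dy + (-2*x + y) dx ∧ dz + (-2*z) dy ∧ dz

Distribute the wedge, using dx_i ∧ dx_j = -dx_j ∧ dx_i and dx_i ∧ dx_i = 0. For each pair (i, j) with i < j, the coefficient of dx_i ∧ dx_j in alpha ∧ beta is (alpha_i * beta_j - alpha_j * beta_i). Collecting: alpha ∧ beta = (4*z) dx ∧ dy + (-2*x + y) dx ∧ dz + (-2*z) dy ∧ dz.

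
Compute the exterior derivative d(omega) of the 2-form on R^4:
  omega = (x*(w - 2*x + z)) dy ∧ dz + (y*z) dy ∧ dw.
d(omega) = (w - 4*x + z) dx ∧ dy ∧ dz + (x - y) dy ∧ dz ∧ dw

For a 2-form omega = sum_{i<j} g_{ij} dx_i ∧ dx_j, the exterior derivative is
  d(omega) = sum_{i<j} d(g_{ij}) ∧ dx_i ∧ dx_j = sum_{i<j, k} (∂g_{ij}/∂x_k) dx_k ∧ dx_i ∧ dx_j.
Expand each term, using dx_k ∧ dx_i ∧ dx_j = sgn(permutation) dx_{(a)} ∧ dx_{(b)} ∧ dx_{(c)} with (a < b < c) sorted:
  d(x*(w - 2*x + z)) includes (∂/∂x)(x*(w - 2*x + z)) dx = (w - 4*x + z) dx, which multiplied by dy ∧ dz gives (w - 4*x + z) dx ∧ dy ∧ dz
  d(x*(w - 2*x + z)) includes (∂/∂w)(x*(w - 2*x + z)) dw = (x) dw, which multiplied by dy ∧ dz gives (x) dy ∧ dz ∧ dw
  d(y*z) includes (∂/∂z)(y*z) dz = (y) dz, which multiplied by dy ∧ dw gives (-y) dy ∧ dz ∧ dw
Collecting like 3-forms: d(omega) = (w - 4*x + z) dx ∧ dy ∧ dz + (x - y) dy ∧ dz ∧ dw.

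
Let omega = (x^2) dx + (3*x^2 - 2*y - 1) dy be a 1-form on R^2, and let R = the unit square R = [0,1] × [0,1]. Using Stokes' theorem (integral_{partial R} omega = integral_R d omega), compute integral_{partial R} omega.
integral_(partial R) omega = 3

Stokes: integral_partial_R omega = integral_R d omega with d omega = (∂Q/∂x - ∂P/∂y) dx ∧ dy.
  ∂Q/∂x = 6*x
  ∂P/∂y = 0
  integrand = ∂Q/∂x - ∂P/∂y = 6*x.
Integrating over R: integral_0^1 integral_0^1 (6*x) dx dy = 3.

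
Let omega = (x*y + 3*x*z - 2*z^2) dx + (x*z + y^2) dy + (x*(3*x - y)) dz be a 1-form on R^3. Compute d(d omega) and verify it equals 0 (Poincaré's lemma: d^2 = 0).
d(d omega) = 0

Step 1: d omega = sum_{i<j} (∂f_j/∂x_i - ∂f_i/∂x_j) dx_i ∧ dx_j:
  coeff of dx ∧ dy: -x + z
  coeff of dx ∧ dz: 3*x - y + 4*z
  coeff of dy ∧ dz: -2*x
Step 2: Apply d again to each 2-form coefficient. The only possible 3-form in R^3 is dx ∧ dy ∧ dz, with coefficient
  ∂(coeff of dy∧dz)/∂x - ∂(coeff of dx∧dz)/∂y + ∂(coeff of dx∧dy)/∂z
  = ∂/∂x (-2*x) - ∂/∂y (3*x - y + 4*z) + ∂/∂z (-x + z).
Each of these terms simplifies to sums of mixed partials that cancel in pairs. The result is 0 (by equality of mixed partials for smooth functions — Schwarz / Clairaut).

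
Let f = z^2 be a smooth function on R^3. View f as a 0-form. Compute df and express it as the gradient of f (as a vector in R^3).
df = (0) dx + (0) dy + (2*z) dz; grad f = (0, 0, 2*z)

For a 0-form f, d f = (∂f/∂x) dx + (∂f/∂y) dy + (∂f/∂z) dz. The components of the vector representation are exactly the entries of grad f in Cartesian coordinates:
  ∂f/∂x = 0
  ∂f/∂y = 0
  ∂f/∂z = 2*z.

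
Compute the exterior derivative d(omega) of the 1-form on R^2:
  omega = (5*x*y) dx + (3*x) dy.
d(omega) = (3 - 5*x) dx ∧ dy

For a 1-form omega = sum_i f_i dx_i, the exterior derivative is
  d(omega) = sum_{i < j} (∂f_j/∂x_i - ∂f_i/∂x_j) dx_i ∧ dx_j.
  coefficient of dx ∧ dy: ∂f_2/∂x - ∂f_1/∂y = ∂(3*x)/∂x - ∂(5*x*y)/∂y = 3 - 5*x
Assembling: d(omega) = (3 - 5*x) dx ∧ dy.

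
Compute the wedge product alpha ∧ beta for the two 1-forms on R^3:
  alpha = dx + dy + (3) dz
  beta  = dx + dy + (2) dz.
alpha ∧ beta = (-1) dx ∧ dz + (-1) dy ∧ dz

Distribute the wedge, using dx_i ∧ dx_j = -dx_j ∧ dx_i and dx_i ∧ dx_i = 0. For each pair (i, j) with i < j, the coefficient of dx_i ∧ dx_j in alpha ∧ beta is (alpha_i * beta_j - alpha_j * beta_i). Collecting: alpha ∧ beta = (-1) dx ∧ dz + (-1) dy ∧ dz.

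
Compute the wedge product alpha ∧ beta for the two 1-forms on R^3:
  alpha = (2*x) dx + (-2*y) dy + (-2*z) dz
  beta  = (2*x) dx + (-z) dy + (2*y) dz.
alpha ∧ beta = (2*x*(2*y - z)) dx ∧ dy + (4*x*(y + z)) dx ∧ dz + (-4*y^2 - 2*z^2) dy ∧ dz

Distribute the wedge, using dx_i ∧ dx_j = -dx_j ∧ dx_i and dx_i ∧ dx_i = 0. For each pair (i, j) with i < j, the coefficient of dx_i ∧ dx_j in alpha ∧ beta is (alpha_i * beta_j - alpha_j * beta_i). Collecting: alpha ∧ beta = (2*x*(2*y - z)) dx ∧ dy + (4*x*(y + z)) dx ∧ dz + (-4*y^2 - 2*z^2) dy ∧ dz.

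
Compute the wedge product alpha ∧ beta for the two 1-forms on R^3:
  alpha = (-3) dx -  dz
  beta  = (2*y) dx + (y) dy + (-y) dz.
alpha ∧ beta = (-3*y) dx ∧ dy + (5*y) dx ∧ dz + (y) dy ∧ dz

Distribute the wedge, using dx_i ∧ dx_j = -dx_j ∧ dx_i and dx_i ∧ dx_i = 0. For each pair (i, j) with i < j, the coefficient of dx_i ∧ dx_j in alpha ∧ beta is (alpha_i * beta_j - alpha_j * beta_i). Collecting: alpha ∧ beta = (-3*y) dx ∧ dy + (5*y) dx ∧ dz + (y) dy ∧ dz.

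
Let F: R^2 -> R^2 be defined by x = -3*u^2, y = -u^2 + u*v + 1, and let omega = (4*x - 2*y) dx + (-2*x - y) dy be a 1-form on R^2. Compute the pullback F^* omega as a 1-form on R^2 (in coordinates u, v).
F^* omega = (46*u^3 + 21*u^2*v - u*v^2 + 14*u - v) du + (u*(7*u^2 - u*v - 1)) dv

Using F^*(f dg) = (f ∘ F) d(g ∘ F), substitute each coordinate x_i by F_i(u, v) in f_i, and replace dx_i by d F_i = (∂F_i/∂u) du + (∂F_i/∂v) dv.
  For the x component: f_1(F) = -10*u^2 - 2*u*v - 2; d F_1 = (-6*u) du + (0) dv
  For the y component: f_2(F) = 7*u^2 - u*v - 1; d F_2 = (-2*u + v) du + (u) dv
Combining and collecting du, dv coefficients:
  coeff of du: 46*u^3 + 21*u^2*v - u*v^2 + 14*u - v
  coeff of dv: u*(7*u^2 - u*v - 1)
F^* omega = (46*u^3 + 21*u^2*v - u*v^2 + 14*u - v) du + (u*(7*u^2 - u*v - 1)) dv.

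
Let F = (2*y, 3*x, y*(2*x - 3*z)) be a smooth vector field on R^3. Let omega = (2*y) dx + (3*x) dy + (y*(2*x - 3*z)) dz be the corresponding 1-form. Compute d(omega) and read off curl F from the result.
d(omega) = (2*x - 3*z) dy ∧ dz + (-2*y) dz ∧ dx + (1) dx ∧ dy; curl F = (2*x - 3*z, -2*y, 1)

d omega = sum_{i<j} (∂f_j/∂x_i - ∂f_i/∂x_j) dx_i ∧ dx_j. Under the identification (dy ∧ dz, dz ∧ dx, dx ∧ dy) ↔ (e_x, e_y, e_z), the coefficients are exactly the components of curl F. Compute:
  ∂R/∂y - ∂Q/∂z = (2*x - 3*z) - (0) = 2*x - 3*z
  ∂P/∂z - ∂R/∂x = (0) - (2*y) = -2*y
  ∂Q/∂x - ∂P/∂y = (3) - (2) = 1.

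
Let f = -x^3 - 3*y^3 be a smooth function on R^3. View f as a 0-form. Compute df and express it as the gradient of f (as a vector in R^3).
df = (-3*x^2) dx + (-9*y^2) dy + (0) dz; grad f = (-3*x^2, -9*y^2, 0)

For a 0-form f, d f = (∂f/∂x) dx + (∂f/∂y) dy + (∂f/∂z) dz. The components of the vector representation are exactly the entries of grad f in Cartesian coordinates:
  ∂f/∂x = -3*x^2
  ∂f/∂y = -9*y^2
  ∂f/∂z = 0.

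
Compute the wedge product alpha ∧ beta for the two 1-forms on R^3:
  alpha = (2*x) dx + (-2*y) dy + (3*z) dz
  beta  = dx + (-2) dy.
alpha ∧ beta = (-4*x + 2*y) dx ∧ dy + (-3*z) dx ∧ dz + (6*z) dy ∧ dz

Distribute the wedge, using dx_i ∧ dx_j = -dx_j ∧ dx_i and dx_i ∧ dx_i = 0. For each pair (i, j) with i < j, the coefficient of dx_i ∧ dx_j in alpha ∧ beta is (alpha_i * beta_j - alpha_j * beta_i). Collecting: alpha ∧ beta = (-4*x + 2*y) dx ∧ dy + (-3*z) dx ∧ dz + (6*z) dy ∧ dz.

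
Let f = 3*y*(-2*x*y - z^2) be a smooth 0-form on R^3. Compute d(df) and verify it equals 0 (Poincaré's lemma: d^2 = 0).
d(df) = 0

Step 1: df = sum_i (∂f/∂x_i) dx_i = (-6*y^2) dx + (-12*x*y - 3*z^2) dy + (-6*y*z) dz.
Step 2: Apply d again. Using the 1-form formula, the coefficient of dx ∧ dy in d(df) is ∂^2 f/∂x ∂y - ∂^2 f/∂y ∂x = (-12*y) - (-12*y) = 0 (equality of mixed partials for smooth f).
Similarly for dx ∧ dz and dy ∧ dz — all coefficients vanish. So d(df) = 0.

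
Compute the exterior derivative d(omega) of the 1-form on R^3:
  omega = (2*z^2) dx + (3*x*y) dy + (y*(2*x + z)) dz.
d(omega) = (3*y) dx ∧ dy + (2*y - 4*z) dx ∧ dz + (2*x + z) dy ∧ dz

For a 1-form omega = sum_i f_i dx_i, the exterior derivative is
  d(omega) = sum_{i < j} (∂f_j/∂x_i - ∂f_i/∂x_j) dx_i ∧ dx_j.
  coefficient of dx ∧ dy: ∂f_2/∂x - ∂f_1/∂y = ∂(3*x*y)/∂x - ∂(2*z^2)/∂y = 3*y
  coefficient of dx ∧ dz: ∂f_3/∂x - ∂f_1/∂z = ∂(y*(2*x + z))/∂x - ∂(2*z^2)/∂z = 2*y - 4*z
  coefficient of dy ∧ dz: ∂f_3/∂y - ∂f_2/∂z = ∂(y*(2*x + z))/∂y - ∂(3*x*y)/∂z = 2*x + z
Assembling: d(omega) = (3*y) dx ∧ dy + (2*y - 4*z) dx ∧ dz + (2*x + z) dy ∧ dz.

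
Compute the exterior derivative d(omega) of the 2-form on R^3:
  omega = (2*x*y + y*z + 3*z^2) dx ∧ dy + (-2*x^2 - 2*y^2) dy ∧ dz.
d(omega) = (-4*x + y + 6*z) dx ∧ dy ∧ dz

For a 2-form omega = sum_{i<j} g_{ij} dx_i ∧ dx_j, the exterior derivative is
  d(omega) = sum_{i<j} d(g_{ij}) ∧ dx_i ∧ dx_j = sum_{i<j, k} (∂g_{ij}/∂x_k) dx_k ∧ dx_i ∧ dx_j.
Expand each term, using dx_k ∧ dx_i ∧ dx_j = sgn(permutation) dx_{(a)} ∧ dx_{(b)} ∧ dx_{(c)} with (a < b < c) sorted:
  d(2*x*y + y*z + 3*z^2) includes (∂/∂z)(2*x*y + y*z + 3*z^2) dz = (y + 6*z) dz, which multiplied by dx ∧ dy gives (y + 6*z) dx ∧ dy ∧ dz
  d(-2*x^2 - 2*y^2) includes (∂/∂x)(-2*x^2 - 2*y^2) dx = (-4*x) dx, which multiplied by dy ∧ dz gives (-4*x) dx ∧ dy ∧ dz
Collecting like 3-forms: d(omega) = (-4*x + y + 6*z) dx ∧ dy ∧ dz.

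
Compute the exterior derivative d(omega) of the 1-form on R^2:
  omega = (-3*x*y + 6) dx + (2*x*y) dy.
d(omega) = (3*x + 2*y) dx ∧ dy

For a 1-form omega = sum_i f_i dx_i, the exterior derivative is
  d(omega) = sum_{i < j} (∂f_j/∂x_i - ∂f_i/∂x_j) dx_i ∧ dx_j.
  coefficient of dx ∧ dy: ∂f_2/∂x - ∂f_1/∂y = ∂(2*x*y)/∂x - ∂(-3*x*y + 6)/∂y = 3*x + 2*y
Assembling: d(omega) = (3*x + 2*y) dx ∧ dy.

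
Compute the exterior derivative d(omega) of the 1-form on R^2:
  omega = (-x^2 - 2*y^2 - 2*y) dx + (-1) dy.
d(omega) = (4*y + 2) dx ∧ dy

For a 1-form omega = sum_i f_i dx_i, the exterior derivative is
  d(omega) = sum_{i < j} (∂f_j/∂x_i - ∂f_i/∂x_j) dx_i ∧ dx_j.
  coefficient of dx ∧ dy: ∂f_2/∂x - ∂f_1/∂y = ∂(-1)/∂x - ∂(-x^2 - 2*y^2 - 2*y)/∂y = 4*y + 2
Assembling: d(omega) = (4*y + 2) dx ∧ dy.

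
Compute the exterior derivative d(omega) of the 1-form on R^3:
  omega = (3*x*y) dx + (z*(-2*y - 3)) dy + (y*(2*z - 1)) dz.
d(omega) = (-3*x) dx ∧ dy + (2*y + 2*z + 2) dy ∧ dz

For a 1-form omega = sum_i f_i dx_i, the exterior derivative is
  d(omega) = sum_{i < j} (∂f_j/∂x_i - ∂f_i/∂x_j) dx_i ∧ dx_j.
  coefficient of dx ∧ dy: ∂f_2/∂x - ∂f_1/∂y = ∂(z*(-2*y - 3))/∂x - ∂(3*x*y)/∂y = -3*x
  coefficient of dy ∧ dz: ∂f_3/∂y - ∂f_2/∂z = ∂(y*(2*z - 1))/∂y - ∂(z*(-2*y - 3))/∂z = 2*y + 2*z + 2
Assembling: d(omega) = (-3*x) dx ∧ dy + (2*y + 2*z + 2) dy ∧ dz.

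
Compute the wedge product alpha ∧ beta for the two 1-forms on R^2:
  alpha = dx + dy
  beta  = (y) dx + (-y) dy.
alpha ∧ beta = (-2*y) dx ∧ dy

Distribute the wedge, using dx_i ∧ dx_j = -dx_j ∧ dx_i and dx_i ∧ dx_i = 0. For each pair (i, j) with i < j, the coefficient of dx_i ∧ dx_j in alpha ∧ beta is (alpha_i * beta_j - alpha_j * beta_i). Collecting: alpha ∧ beta = (-2*y) dx ∧ dy.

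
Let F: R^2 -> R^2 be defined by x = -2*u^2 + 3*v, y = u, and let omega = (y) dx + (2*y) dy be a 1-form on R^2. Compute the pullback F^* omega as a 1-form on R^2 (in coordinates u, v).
F^* omega = (2*u*(1 - 2*u)) du + (3*u) dv

Using F^*(f dg) = (f ∘ F) d(g ∘ F), substitute each coordinate x_i by F_i(u, v) in f_i, and replace dx_i by d F_i = (∂F_i/∂u) du + (∂F_i/∂v) dv.
  For the x component: f_1(F) = u; d F_1 = (-4*u) du + (3) dv
  For the y component: f_2(F) = 2*u; d F_2 = (1) du + (0) dv
Combining and collecting du, dv coefficients:
  coeff of du: 2*u*(1 - 2*u)
  coeff of dv: 3*u
F^* omega = (2*u*(1 - 2*u)) du + (3*u) dv.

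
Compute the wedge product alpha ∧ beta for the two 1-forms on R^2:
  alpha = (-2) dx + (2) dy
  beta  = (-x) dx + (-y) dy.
alpha ∧ beta = (2*x + 2*y) dx ∧ dy

Distribute the wedge, using dx_i ∧ dx_j = -dx_j ∧ dx_i and dx_i ∧ dx_i = 0. For each pair (i, j) with i < j, the coefficient of dx_i ∧ dx_j in alpha ∧ beta is (alpha_i * beta_j - alpha_j * beta_i). Collecting: alpha ∧ beta = (2*x + 2*y) dx ∧ dy.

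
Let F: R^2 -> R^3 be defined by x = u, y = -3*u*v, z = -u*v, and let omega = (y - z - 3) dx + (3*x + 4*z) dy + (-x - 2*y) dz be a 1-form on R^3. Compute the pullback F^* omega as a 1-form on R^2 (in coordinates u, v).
F^* omega = (6*u*v^2 - 10*u*v - 3) du + (u^2*(6*v - 8)) dv

Using F^*(f dg) = (f ∘ F) d(g ∘ F), substitute each coordinate x_i by F_i(u, v) in f_i, and replace dx_i by d F_i = (∂F_i/∂u) du + (∂F_i/∂v) dv.
  For the x component: f_1(F) = -2*u*v - 3; d F_1 = (1) du + (0) dv
  For the y component: f_2(F) = u*(3 - 4*v); d F_2 = (-3*v) du + (-3*u) dv
  For the z component: f_3(F) = u*(6*v - 1); d F_3 = (-v) du + (-u) dv
Combining and collecting du, dv coefficients:
  coeff of du: 6*u*v^2 - 10*u*v - 3
  coeff of dv: u^2*(6*v - 8)
F^* omega = (6*u*v^2 - 10*u*v - 3) du + (u^2*(6*v - 8)) dv.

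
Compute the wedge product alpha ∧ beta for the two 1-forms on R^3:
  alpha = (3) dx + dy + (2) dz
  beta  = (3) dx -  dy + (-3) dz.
alpha ∧ beta = (-6) dx ∧ dy + (-15) dx ∧ dz + (-1) dy ∧ dz

Distribute the wedge, using dx_i ∧ dx_j = -dx_j ∧ dx_i and dx_i ∧ dx_i = 0. For each pair (i, j) with i < j, the coefficient of dx_i ∧ dx_j in alpha ∧ beta is (alpha_i * beta_j - alpha_j * beta_i). Collecting: alpha ∧ beta = (-6) dx ∧ dy + (-15) dx ∧ dz + (-1) dy ∧ dz.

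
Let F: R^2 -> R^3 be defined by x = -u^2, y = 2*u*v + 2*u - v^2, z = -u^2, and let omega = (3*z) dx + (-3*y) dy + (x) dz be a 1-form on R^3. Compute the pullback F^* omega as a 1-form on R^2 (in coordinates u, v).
F^* omega = (8*u^3 - 12*u*v^2 - 24*u*v - 12*u + 6*v^3 + 6*v^2) du + (-12*u^2*v - 12*u^2 + 18*u*v^2 + 12*u*v - 6*v^3) dv

Using F^*(f dg) = (f ∘ F) d(g ∘ F), substitute each coordinate x_i by F_i(u, v) in f_i, and replace dx_i by d F_i = (∂F_i/∂u) du + (∂F_i/∂v) dv.
  For the x component: f_1(F) = -3*u^2; d F_1 = (-2*u) du + (0) dv
  For the y component: f_2(F) = -6*u*v - 6*u + 3*v^2; d F_2 = (2*v + 2) du + (2*u - 2*v) dv
  For the z component: f_3(F) = -u^2; d F_3 = (-2*u) du + (0) dv
Combining and collecting du, dv coefficients:
  coeff of du: 8*u^3 - 12*u*v^2 - 24*u*v - 12*u + 6*v^3 + 6*v^2
  coeff of dv: -12*u^2*v - 12*u^2 + 18*u*v^2 + 12*u*v - 6*v^3
F^* omega = (8*u^3 - 12*u*v^2 - 24*u*v - 12*u + 6*v^3 + 6*v^2) du + (-12*u^2*v - 12*u^2 + 18*u*v^2 + 12*u*v - 6*v^3) dv.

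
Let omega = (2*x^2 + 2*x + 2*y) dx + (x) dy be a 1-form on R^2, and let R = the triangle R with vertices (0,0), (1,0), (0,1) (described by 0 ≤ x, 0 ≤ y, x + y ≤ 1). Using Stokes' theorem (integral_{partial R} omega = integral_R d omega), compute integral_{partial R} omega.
integral_(partial R) omega = -1/2

Stokes: integral_partial_R omega = integral_R d omega with d omega = (∂Q/∂x - ∂P/∂y) dx ∧ dy.
  ∂Q/∂x = 1
  ∂P/∂y = 2
  integrand = ∂Q/∂x - ∂P/∂y = -1.
Integrating over R: integral_0^1 integral_0^{1-x} (-1) dy dx = -1/2.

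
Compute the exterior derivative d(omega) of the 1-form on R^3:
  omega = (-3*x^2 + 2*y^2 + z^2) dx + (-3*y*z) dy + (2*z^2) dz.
d(omega) = (-4*y) dx ∧ dy + (-2*z) dx ∧ dz + (3*y) dy ∧ dz

For a 1-form omega = sum_i f_i dx_i, the exterior derivative is
  d(omega) = sum_{i < j} (∂f_j/∂x_i - ∂f_i/∂x_j) dx_i ∧ dx_j.
  coefficient of dx ∧ dy: ∂f_2/∂x - ∂f_1/∂y = ∂(-3*y*z)/∂x - ∂(-3*x^2 + 2*y^2 + z^2)/∂y = -4*y
  coefficient of dx ∧ dz: ∂f_3/∂x - ∂f_1/∂z = ∂(2*z^2)/∂x - ∂(-3*x^2 + 2*y^2 + z^2)/∂z = -2*z
  coefficient of dy ∧ dz: ∂f_3/∂y - ∂f_2/∂z = ∂(2*z^2)/∂y - ∂(-3*y*z)/∂z = 3*y
Assembling: d(omega) = (-4*y) dx ∧ dy + (-2*z) dx ∧ dz + (3*y) dy ∧ dz.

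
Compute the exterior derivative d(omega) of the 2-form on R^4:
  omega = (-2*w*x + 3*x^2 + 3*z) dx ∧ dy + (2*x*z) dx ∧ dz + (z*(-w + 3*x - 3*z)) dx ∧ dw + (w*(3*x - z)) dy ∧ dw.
d(omega) = (3) dx ∧ dy ∧ dz + (3*w - 2*x) dx ∧ dy ∧ dw + (w - 3*x + 6*z) dx ∧ dz ∧ dw + (w) dy ∧ dz ∧ dw

For a 2-form omega = sum_{i<j} g_{ij} dx_i ∧ dx_j, the exterior derivative is
  d(omega) = sum_{i<j} d(g_{ij}) ∧ dx_i ∧ dx_j = sum_{i<j, k} (∂g_{ij}/∂x_k) dx_k ∧ dx_i ∧ dx_j.
Expand each term, using dx_k ∧ dx_i ∧ dx_j = sgn(permutation) dx_{(a)} ∧ dx_{(b)} ∧ dx_{(c)} with (a < b < c) sorted:
  d(-2*w*x + 3*x^2 + 3*z) includes (∂/∂z)(-2*w*x + 3*x^2 + 3*z) dz = (3) dz, which multiplied by dx ∧ dy gives (3) dx ∧ dy ∧ dz
  d(-2*w*x + 3*x^2 + 3*z) includes (∂/∂w)(-2*w*x + 3*x^2 + 3*z) dw = (-2*x) dw, which multiplied by dx ∧ dy gives (-2*x) dx ∧ dy ∧ dw
  d(z*(-w + 3*x - 3*z)) includes (∂/∂z)(z*(-w + 3*x - 3*z)) dz = (-w + 3*x - 6*z) dz, which multiplied by dx ∧ dw gives (w - 3*x + 6*z) dx ∧ dz ∧ dw
  d(w*(3*x - z)) includes (∂/∂x)(w*(3*x - z)) dx = (3*w) dx, which multiplied by dy ∧ dw gives (3*w) dx ∧ dy ∧ dw
  d(w*(3*x - z)) includes (∂/∂z)(w*(3*x - z)) dz = (-w) dz, which multiplied by dy ∧ dw gives (w) dy ∧ dz ∧ dw
Collecting like 3-forms: d(omega) = (3) dx ∧ dy ∧ dz + (3*w - 2*x) dx ∧ dy ∧ dw + (w - 3*x + 6*z) dx ∧ dz ∧ dw + (w) dy ∧ dz ∧ dw.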